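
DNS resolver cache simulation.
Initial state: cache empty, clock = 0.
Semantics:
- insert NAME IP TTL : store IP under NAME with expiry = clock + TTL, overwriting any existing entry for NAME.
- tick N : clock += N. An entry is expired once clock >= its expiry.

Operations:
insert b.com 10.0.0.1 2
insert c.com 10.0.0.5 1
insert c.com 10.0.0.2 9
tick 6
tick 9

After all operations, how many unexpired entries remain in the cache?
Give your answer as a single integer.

Op 1: insert b.com -> 10.0.0.1 (expiry=0+2=2). clock=0
Op 2: insert c.com -> 10.0.0.5 (expiry=0+1=1). clock=0
Op 3: insert c.com -> 10.0.0.2 (expiry=0+9=9). clock=0
Op 4: tick 6 -> clock=6. purged={b.com}
Op 5: tick 9 -> clock=15. purged={c.com}
Final cache (unexpired): {} -> size=0

Answer: 0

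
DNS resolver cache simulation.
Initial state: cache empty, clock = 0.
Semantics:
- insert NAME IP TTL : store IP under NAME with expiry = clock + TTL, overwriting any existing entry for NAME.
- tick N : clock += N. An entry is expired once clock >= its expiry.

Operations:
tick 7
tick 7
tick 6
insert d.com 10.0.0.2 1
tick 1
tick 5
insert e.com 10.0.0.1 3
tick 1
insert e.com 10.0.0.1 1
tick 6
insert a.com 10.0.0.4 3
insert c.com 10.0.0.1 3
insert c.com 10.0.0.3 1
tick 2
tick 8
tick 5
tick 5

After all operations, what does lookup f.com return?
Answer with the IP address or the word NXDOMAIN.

Op 1: tick 7 -> clock=7.
Op 2: tick 7 -> clock=14.
Op 3: tick 6 -> clock=20.
Op 4: insert d.com -> 10.0.0.2 (expiry=20+1=21). clock=20
Op 5: tick 1 -> clock=21. purged={d.com}
Op 6: tick 5 -> clock=26.
Op 7: insert e.com -> 10.0.0.1 (expiry=26+3=29). clock=26
Op 8: tick 1 -> clock=27.
Op 9: insert e.com -> 10.0.0.1 (expiry=27+1=28). clock=27
Op 10: tick 6 -> clock=33. purged={e.com}
Op 11: insert a.com -> 10.0.0.4 (expiry=33+3=36). clock=33
Op 12: insert c.com -> 10.0.0.1 (expiry=33+3=36). clock=33
Op 13: insert c.com -> 10.0.0.3 (expiry=33+1=34). clock=33
Op 14: tick 2 -> clock=35. purged={c.com}
Op 15: tick 8 -> clock=43. purged={a.com}
Op 16: tick 5 -> clock=48.
Op 17: tick 5 -> clock=53.
lookup f.com: not in cache (expired or never inserted)

Answer: NXDOMAIN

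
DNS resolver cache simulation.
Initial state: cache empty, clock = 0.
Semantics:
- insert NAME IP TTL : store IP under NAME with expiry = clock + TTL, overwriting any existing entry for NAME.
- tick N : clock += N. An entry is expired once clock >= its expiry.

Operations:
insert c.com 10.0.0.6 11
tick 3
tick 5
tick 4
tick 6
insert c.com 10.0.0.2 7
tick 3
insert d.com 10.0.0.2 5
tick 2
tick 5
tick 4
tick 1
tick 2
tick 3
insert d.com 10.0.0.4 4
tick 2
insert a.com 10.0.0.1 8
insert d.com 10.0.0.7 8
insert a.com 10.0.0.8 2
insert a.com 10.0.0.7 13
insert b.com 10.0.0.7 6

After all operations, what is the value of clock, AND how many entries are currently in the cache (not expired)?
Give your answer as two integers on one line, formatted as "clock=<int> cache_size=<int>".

Answer: clock=40 cache_size=3

Derivation:
Op 1: insert c.com -> 10.0.0.6 (expiry=0+11=11). clock=0
Op 2: tick 3 -> clock=3.
Op 3: tick 5 -> clock=8.
Op 4: tick 4 -> clock=12. purged={c.com}
Op 5: tick 6 -> clock=18.
Op 6: insert c.com -> 10.0.0.2 (expiry=18+7=25). clock=18
Op 7: tick 3 -> clock=21.
Op 8: insert d.com -> 10.0.0.2 (expiry=21+5=26). clock=21
Op 9: tick 2 -> clock=23.
Op 10: tick 5 -> clock=28. purged={c.com,d.com}
Op 11: tick 4 -> clock=32.
Op 12: tick 1 -> clock=33.
Op 13: tick 2 -> clock=35.
Op 14: tick 3 -> clock=38.
Op 15: insert d.com -> 10.0.0.4 (expiry=38+4=42). clock=38
Op 16: tick 2 -> clock=40.
Op 17: insert a.com -> 10.0.0.1 (expiry=40+8=48). clock=40
Op 18: insert d.com -> 10.0.0.7 (expiry=40+8=48). clock=40
Op 19: insert a.com -> 10.0.0.8 (expiry=40+2=42). clock=40
Op 20: insert a.com -> 10.0.0.7 (expiry=40+13=53). clock=40
Op 21: insert b.com -> 10.0.0.7 (expiry=40+6=46). clock=40
Final clock = 40
Final cache (unexpired): {a.com,b.com,d.com} -> size=3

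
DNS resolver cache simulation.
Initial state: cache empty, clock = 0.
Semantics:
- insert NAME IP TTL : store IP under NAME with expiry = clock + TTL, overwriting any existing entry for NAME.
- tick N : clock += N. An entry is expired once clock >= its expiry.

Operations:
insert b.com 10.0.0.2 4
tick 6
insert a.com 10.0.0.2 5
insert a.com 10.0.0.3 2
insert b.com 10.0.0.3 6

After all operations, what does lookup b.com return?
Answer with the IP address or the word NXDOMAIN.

Answer: 10.0.0.3

Derivation:
Op 1: insert b.com -> 10.0.0.2 (expiry=0+4=4). clock=0
Op 2: tick 6 -> clock=6. purged={b.com}
Op 3: insert a.com -> 10.0.0.2 (expiry=6+5=11). clock=6
Op 4: insert a.com -> 10.0.0.3 (expiry=6+2=8). clock=6
Op 5: insert b.com -> 10.0.0.3 (expiry=6+6=12). clock=6
lookup b.com: present, ip=10.0.0.3 expiry=12 > clock=6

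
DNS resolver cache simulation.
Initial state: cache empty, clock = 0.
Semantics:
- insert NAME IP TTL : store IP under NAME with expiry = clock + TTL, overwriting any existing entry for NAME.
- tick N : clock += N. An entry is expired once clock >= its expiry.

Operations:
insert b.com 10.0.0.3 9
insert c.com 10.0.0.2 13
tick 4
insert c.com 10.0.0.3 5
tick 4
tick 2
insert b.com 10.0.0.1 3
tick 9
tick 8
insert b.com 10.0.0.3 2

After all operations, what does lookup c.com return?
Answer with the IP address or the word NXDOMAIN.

Answer: NXDOMAIN

Derivation:
Op 1: insert b.com -> 10.0.0.3 (expiry=0+9=9). clock=0
Op 2: insert c.com -> 10.0.0.2 (expiry=0+13=13). clock=0
Op 3: tick 4 -> clock=4.
Op 4: insert c.com -> 10.0.0.3 (expiry=4+5=9). clock=4
Op 5: tick 4 -> clock=8.
Op 6: tick 2 -> clock=10. purged={b.com,c.com}
Op 7: insert b.com -> 10.0.0.1 (expiry=10+3=13). clock=10
Op 8: tick 9 -> clock=19. purged={b.com}
Op 9: tick 8 -> clock=27.
Op 10: insert b.com -> 10.0.0.3 (expiry=27+2=29). clock=27
lookup c.com: not in cache (expired or never inserted)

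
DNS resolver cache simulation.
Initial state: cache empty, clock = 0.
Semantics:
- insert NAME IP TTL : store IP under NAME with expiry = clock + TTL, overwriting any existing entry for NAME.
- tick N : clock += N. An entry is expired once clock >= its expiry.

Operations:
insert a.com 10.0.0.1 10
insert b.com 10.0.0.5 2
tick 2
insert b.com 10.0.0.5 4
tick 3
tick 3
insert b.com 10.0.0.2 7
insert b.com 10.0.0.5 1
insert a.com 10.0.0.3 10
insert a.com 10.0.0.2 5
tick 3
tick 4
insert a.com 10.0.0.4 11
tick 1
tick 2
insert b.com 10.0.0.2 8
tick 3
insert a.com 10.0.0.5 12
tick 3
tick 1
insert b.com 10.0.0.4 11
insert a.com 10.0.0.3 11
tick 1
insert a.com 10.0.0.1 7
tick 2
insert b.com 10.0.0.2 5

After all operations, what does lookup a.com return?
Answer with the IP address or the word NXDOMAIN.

Answer: 10.0.0.1

Derivation:
Op 1: insert a.com -> 10.0.0.1 (expiry=0+10=10). clock=0
Op 2: insert b.com -> 10.0.0.5 (expiry=0+2=2). clock=0
Op 3: tick 2 -> clock=2. purged={b.com}
Op 4: insert b.com -> 10.0.0.5 (expiry=2+4=6). clock=2
Op 5: tick 3 -> clock=5.
Op 6: tick 3 -> clock=8. purged={b.com}
Op 7: insert b.com -> 10.0.0.2 (expiry=8+7=15). clock=8
Op 8: insert b.com -> 10.0.0.5 (expiry=8+1=9). clock=8
Op 9: insert a.com -> 10.0.0.3 (expiry=8+10=18). clock=8
Op 10: insert a.com -> 10.0.0.2 (expiry=8+5=13). clock=8
Op 11: tick 3 -> clock=11. purged={b.com}
Op 12: tick 4 -> clock=15. purged={a.com}
Op 13: insert a.com -> 10.0.0.4 (expiry=15+11=26). clock=15
Op 14: tick 1 -> clock=16.
Op 15: tick 2 -> clock=18.
Op 16: insert b.com -> 10.0.0.2 (expiry=18+8=26). clock=18
Op 17: tick 3 -> clock=21.
Op 18: insert a.com -> 10.0.0.5 (expiry=21+12=33). clock=21
Op 19: tick 3 -> clock=24.
Op 20: tick 1 -> clock=25.
Op 21: insert b.com -> 10.0.0.4 (expiry=25+11=36). clock=25
Op 22: insert a.com -> 10.0.0.3 (expiry=25+11=36). clock=25
Op 23: tick 1 -> clock=26.
Op 24: insert a.com -> 10.0.0.1 (expiry=26+7=33). clock=26
Op 25: tick 2 -> clock=28.
Op 26: insert b.com -> 10.0.0.2 (expiry=28+5=33). clock=28
lookup a.com: present, ip=10.0.0.1 expiry=33 > clock=28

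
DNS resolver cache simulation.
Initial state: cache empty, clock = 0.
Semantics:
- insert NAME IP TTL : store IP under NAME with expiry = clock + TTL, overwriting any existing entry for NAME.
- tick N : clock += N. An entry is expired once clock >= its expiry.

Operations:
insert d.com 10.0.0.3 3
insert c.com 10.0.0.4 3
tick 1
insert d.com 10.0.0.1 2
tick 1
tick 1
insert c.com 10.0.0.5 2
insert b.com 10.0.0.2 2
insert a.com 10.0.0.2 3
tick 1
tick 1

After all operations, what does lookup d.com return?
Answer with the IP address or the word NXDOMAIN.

Answer: NXDOMAIN

Derivation:
Op 1: insert d.com -> 10.0.0.3 (expiry=0+3=3). clock=0
Op 2: insert c.com -> 10.0.0.4 (expiry=0+3=3). clock=0
Op 3: tick 1 -> clock=1.
Op 4: insert d.com -> 10.0.0.1 (expiry=1+2=3). clock=1
Op 5: tick 1 -> clock=2.
Op 6: tick 1 -> clock=3. purged={c.com,d.com}
Op 7: insert c.com -> 10.0.0.5 (expiry=3+2=5). clock=3
Op 8: insert b.com -> 10.0.0.2 (expiry=3+2=5). clock=3
Op 9: insert a.com -> 10.0.0.2 (expiry=3+3=6). clock=3
Op 10: tick 1 -> clock=4.
Op 11: tick 1 -> clock=5. purged={b.com,c.com}
lookup d.com: not in cache (expired or never inserted)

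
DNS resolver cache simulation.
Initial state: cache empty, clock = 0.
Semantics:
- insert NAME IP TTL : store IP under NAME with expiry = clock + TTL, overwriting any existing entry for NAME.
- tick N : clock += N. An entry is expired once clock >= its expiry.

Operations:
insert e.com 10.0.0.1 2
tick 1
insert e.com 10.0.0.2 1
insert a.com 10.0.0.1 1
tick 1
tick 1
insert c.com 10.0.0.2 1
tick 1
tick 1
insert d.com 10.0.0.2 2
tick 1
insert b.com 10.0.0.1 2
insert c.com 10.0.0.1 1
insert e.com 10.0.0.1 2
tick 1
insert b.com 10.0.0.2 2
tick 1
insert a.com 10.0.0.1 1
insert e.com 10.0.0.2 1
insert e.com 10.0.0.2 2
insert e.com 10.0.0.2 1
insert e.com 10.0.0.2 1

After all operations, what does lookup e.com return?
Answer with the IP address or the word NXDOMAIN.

Op 1: insert e.com -> 10.0.0.1 (expiry=0+2=2). clock=0
Op 2: tick 1 -> clock=1.
Op 3: insert e.com -> 10.0.0.2 (expiry=1+1=2). clock=1
Op 4: insert a.com -> 10.0.0.1 (expiry=1+1=2). clock=1
Op 5: tick 1 -> clock=2. purged={a.com,e.com}
Op 6: tick 1 -> clock=3.
Op 7: insert c.com -> 10.0.0.2 (expiry=3+1=4). clock=3
Op 8: tick 1 -> clock=4. purged={c.com}
Op 9: tick 1 -> clock=5.
Op 10: insert d.com -> 10.0.0.2 (expiry=5+2=7). clock=5
Op 11: tick 1 -> clock=6.
Op 12: insert b.com -> 10.0.0.1 (expiry=6+2=8). clock=6
Op 13: insert c.com -> 10.0.0.1 (expiry=6+1=7). clock=6
Op 14: insert e.com -> 10.0.0.1 (expiry=6+2=8). clock=6
Op 15: tick 1 -> clock=7. purged={c.com,d.com}
Op 16: insert b.com -> 10.0.0.2 (expiry=7+2=9). clock=7
Op 17: tick 1 -> clock=8. purged={e.com}
Op 18: insert a.com -> 10.0.0.1 (expiry=8+1=9). clock=8
Op 19: insert e.com -> 10.0.0.2 (expiry=8+1=9). clock=8
Op 20: insert e.com -> 10.0.0.2 (expiry=8+2=10). clock=8
Op 21: insert e.com -> 10.0.0.2 (expiry=8+1=9). clock=8
Op 22: insert e.com -> 10.0.0.2 (expiry=8+1=9). clock=8
lookup e.com: present, ip=10.0.0.2 expiry=9 > clock=8

Answer: 10.0.0.2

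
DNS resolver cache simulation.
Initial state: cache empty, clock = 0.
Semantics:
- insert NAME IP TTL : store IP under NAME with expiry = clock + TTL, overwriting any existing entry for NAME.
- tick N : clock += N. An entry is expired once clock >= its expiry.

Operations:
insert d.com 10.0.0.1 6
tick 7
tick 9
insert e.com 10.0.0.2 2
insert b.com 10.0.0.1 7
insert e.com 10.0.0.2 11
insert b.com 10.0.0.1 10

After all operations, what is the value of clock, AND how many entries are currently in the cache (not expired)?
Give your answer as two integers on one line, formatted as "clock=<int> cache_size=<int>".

Op 1: insert d.com -> 10.0.0.1 (expiry=0+6=6). clock=0
Op 2: tick 7 -> clock=7. purged={d.com}
Op 3: tick 9 -> clock=16.
Op 4: insert e.com -> 10.0.0.2 (expiry=16+2=18). clock=16
Op 5: insert b.com -> 10.0.0.1 (expiry=16+7=23). clock=16
Op 6: insert e.com -> 10.0.0.2 (expiry=16+11=27). clock=16
Op 7: insert b.com -> 10.0.0.1 (expiry=16+10=26). clock=16
Final clock = 16
Final cache (unexpired): {b.com,e.com} -> size=2

Answer: clock=16 cache_size=2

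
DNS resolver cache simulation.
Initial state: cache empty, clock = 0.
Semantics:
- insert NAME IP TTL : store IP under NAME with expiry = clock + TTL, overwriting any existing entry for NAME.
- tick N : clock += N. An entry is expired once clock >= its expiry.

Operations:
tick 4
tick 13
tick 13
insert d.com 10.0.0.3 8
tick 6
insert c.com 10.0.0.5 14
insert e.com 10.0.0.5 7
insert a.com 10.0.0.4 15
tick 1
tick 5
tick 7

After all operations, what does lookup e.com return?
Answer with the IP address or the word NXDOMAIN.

Answer: NXDOMAIN

Derivation:
Op 1: tick 4 -> clock=4.
Op 2: tick 13 -> clock=17.
Op 3: tick 13 -> clock=30.
Op 4: insert d.com -> 10.0.0.3 (expiry=30+8=38). clock=30
Op 5: tick 6 -> clock=36.
Op 6: insert c.com -> 10.0.0.5 (expiry=36+14=50). clock=36
Op 7: insert e.com -> 10.0.0.5 (expiry=36+7=43). clock=36
Op 8: insert a.com -> 10.0.0.4 (expiry=36+15=51). clock=36
Op 9: tick 1 -> clock=37.
Op 10: tick 5 -> clock=42. purged={d.com}
Op 11: tick 7 -> clock=49. purged={e.com}
lookup e.com: not in cache (expired or never inserted)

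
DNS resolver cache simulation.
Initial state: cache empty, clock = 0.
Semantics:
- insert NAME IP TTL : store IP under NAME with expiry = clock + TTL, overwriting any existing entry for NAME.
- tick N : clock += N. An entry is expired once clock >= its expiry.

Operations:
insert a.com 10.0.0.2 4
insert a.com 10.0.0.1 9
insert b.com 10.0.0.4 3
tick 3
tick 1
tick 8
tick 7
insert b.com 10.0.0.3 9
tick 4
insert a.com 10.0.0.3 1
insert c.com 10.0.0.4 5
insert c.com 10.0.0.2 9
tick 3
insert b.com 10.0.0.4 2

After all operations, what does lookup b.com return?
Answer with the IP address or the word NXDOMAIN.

Op 1: insert a.com -> 10.0.0.2 (expiry=0+4=4). clock=0
Op 2: insert a.com -> 10.0.0.1 (expiry=0+9=9). clock=0
Op 3: insert b.com -> 10.0.0.4 (expiry=0+3=3). clock=0
Op 4: tick 3 -> clock=3. purged={b.com}
Op 5: tick 1 -> clock=4.
Op 6: tick 8 -> clock=12. purged={a.com}
Op 7: tick 7 -> clock=19.
Op 8: insert b.com -> 10.0.0.3 (expiry=19+9=28). clock=19
Op 9: tick 4 -> clock=23.
Op 10: insert a.com -> 10.0.0.3 (expiry=23+1=24). clock=23
Op 11: insert c.com -> 10.0.0.4 (expiry=23+5=28). clock=23
Op 12: insert c.com -> 10.0.0.2 (expiry=23+9=32). clock=23
Op 13: tick 3 -> clock=26. purged={a.com}
Op 14: insert b.com -> 10.0.0.4 (expiry=26+2=28). clock=26
lookup b.com: present, ip=10.0.0.4 expiry=28 > clock=26

Answer: 10.0.0.4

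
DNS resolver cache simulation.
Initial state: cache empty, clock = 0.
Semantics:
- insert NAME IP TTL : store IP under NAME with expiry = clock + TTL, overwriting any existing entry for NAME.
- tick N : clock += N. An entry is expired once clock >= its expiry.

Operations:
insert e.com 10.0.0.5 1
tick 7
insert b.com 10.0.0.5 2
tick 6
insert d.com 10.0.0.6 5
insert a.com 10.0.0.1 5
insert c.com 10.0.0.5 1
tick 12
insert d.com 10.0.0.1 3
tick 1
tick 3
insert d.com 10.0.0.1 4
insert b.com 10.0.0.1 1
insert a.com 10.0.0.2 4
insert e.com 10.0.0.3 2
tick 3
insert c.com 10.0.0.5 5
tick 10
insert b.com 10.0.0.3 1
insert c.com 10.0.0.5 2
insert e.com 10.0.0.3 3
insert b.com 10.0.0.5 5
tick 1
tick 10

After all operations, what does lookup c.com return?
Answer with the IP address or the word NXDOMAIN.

Answer: NXDOMAIN

Derivation:
Op 1: insert e.com -> 10.0.0.5 (expiry=0+1=1). clock=0
Op 2: tick 7 -> clock=7. purged={e.com}
Op 3: insert b.com -> 10.0.0.5 (expiry=7+2=9). clock=7
Op 4: tick 6 -> clock=13. purged={b.com}
Op 5: insert d.com -> 10.0.0.6 (expiry=13+5=18). clock=13
Op 6: insert a.com -> 10.0.0.1 (expiry=13+5=18). clock=13
Op 7: insert c.com -> 10.0.0.5 (expiry=13+1=14). clock=13
Op 8: tick 12 -> clock=25. purged={a.com,c.com,d.com}
Op 9: insert d.com -> 10.0.0.1 (expiry=25+3=28). clock=25
Op 10: tick 1 -> clock=26.
Op 11: tick 3 -> clock=29. purged={d.com}
Op 12: insert d.com -> 10.0.0.1 (expiry=29+4=33). clock=29
Op 13: insert b.com -> 10.0.0.1 (expiry=29+1=30). clock=29
Op 14: insert a.com -> 10.0.0.2 (expiry=29+4=33). clock=29
Op 15: insert e.com -> 10.0.0.3 (expiry=29+2=31). clock=29
Op 16: tick 3 -> clock=32. purged={b.com,e.com}
Op 17: insert c.com -> 10.0.0.5 (expiry=32+5=37). clock=32
Op 18: tick 10 -> clock=42. purged={a.com,c.com,d.com}
Op 19: insert b.com -> 10.0.0.3 (expiry=42+1=43). clock=42
Op 20: insert c.com -> 10.0.0.5 (expiry=42+2=44). clock=42
Op 21: insert e.com -> 10.0.0.3 (expiry=42+3=45). clock=42
Op 22: insert b.com -> 10.0.0.5 (expiry=42+5=47). clock=42
Op 23: tick 1 -> clock=43.
Op 24: tick 10 -> clock=53. purged={b.com,c.com,e.com}
lookup c.com: not in cache (expired or never inserted)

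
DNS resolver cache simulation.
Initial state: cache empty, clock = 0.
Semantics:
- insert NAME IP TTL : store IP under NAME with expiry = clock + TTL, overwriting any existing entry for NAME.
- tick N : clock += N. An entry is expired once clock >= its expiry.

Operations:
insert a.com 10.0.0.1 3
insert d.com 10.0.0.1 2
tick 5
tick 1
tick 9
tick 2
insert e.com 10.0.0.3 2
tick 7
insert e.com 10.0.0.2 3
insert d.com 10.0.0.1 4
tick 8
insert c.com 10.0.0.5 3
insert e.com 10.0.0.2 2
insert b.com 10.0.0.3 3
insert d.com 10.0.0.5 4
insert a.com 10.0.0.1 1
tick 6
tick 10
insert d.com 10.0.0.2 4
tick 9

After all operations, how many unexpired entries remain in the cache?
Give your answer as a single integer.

Answer: 0

Derivation:
Op 1: insert a.com -> 10.0.0.1 (expiry=0+3=3). clock=0
Op 2: insert d.com -> 10.0.0.1 (expiry=0+2=2). clock=0
Op 3: tick 5 -> clock=5. purged={a.com,d.com}
Op 4: tick 1 -> clock=6.
Op 5: tick 9 -> clock=15.
Op 6: tick 2 -> clock=17.
Op 7: insert e.com -> 10.0.0.3 (expiry=17+2=19). clock=17
Op 8: tick 7 -> clock=24. purged={e.com}
Op 9: insert e.com -> 10.0.0.2 (expiry=24+3=27). clock=24
Op 10: insert d.com -> 10.0.0.1 (expiry=24+4=28). clock=24
Op 11: tick 8 -> clock=32. purged={d.com,e.com}
Op 12: insert c.com -> 10.0.0.5 (expiry=32+3=35). clock=32
Op 13: insert e.com -> 10.0.0.2 (expiry=32+2=34). clock=32
Op 14: insert b.com -> 10.0.0.3 (expiry=32+3=35). clock=32
Op 15: insert d.com -> 10.0.0.5 (expiry=32+4=36). clock=32
Op 16: insert a.com -> 10.0.0.1 (expiry=32+1=33). clock=32
Op 17: tick 6 -> clock=38. purged={a.com,b.com,c.com,d.com,e.com}
Op 18: tick 10 -> clock=48.
Op 19: insert d.com -> 10.0.0.2 (expiry=48+4=52). clock=48
Op 20: tick 9 -> clock=57. purged={d.com}
Final cache (unexpired): {} -> size=0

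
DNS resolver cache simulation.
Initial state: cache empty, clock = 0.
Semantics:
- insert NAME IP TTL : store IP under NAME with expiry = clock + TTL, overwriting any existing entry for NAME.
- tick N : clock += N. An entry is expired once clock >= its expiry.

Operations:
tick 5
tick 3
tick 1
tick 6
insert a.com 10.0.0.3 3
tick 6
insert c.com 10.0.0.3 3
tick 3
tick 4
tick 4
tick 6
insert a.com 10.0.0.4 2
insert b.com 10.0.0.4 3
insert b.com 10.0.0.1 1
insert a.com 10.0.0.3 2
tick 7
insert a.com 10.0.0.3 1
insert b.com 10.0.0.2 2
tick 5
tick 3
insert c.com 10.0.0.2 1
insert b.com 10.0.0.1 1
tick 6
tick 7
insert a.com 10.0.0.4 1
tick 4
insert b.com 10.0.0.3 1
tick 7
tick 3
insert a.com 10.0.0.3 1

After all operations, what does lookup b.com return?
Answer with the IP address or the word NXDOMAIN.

Answer: NXDOMAIN

Derivation:
Op 1: tick 5 -> clock=5.
Op 2: tick 3 -> clock=8.
Op 3: tick 1 -> clock=9.
Op 4: tick 6 -> clock=15.
Op 5: insert a.com -> 10.0.0.3 (expiry=15+3=18). clock=15
Op 6: tick 6 -> clock=21. purged={a.com}
Op 7: insert c.com -> 10.0.0.3 (expiry=21+3=24). clock=21
Op 8: tick 3 -> clock=24. purged={c.com}
Op 9: tick 4 -> clock=28.
Op 10: tick 4 -> clock=32.
Op 11: tick 6 -> clock=38.
Op 12: insert a.com -> 10.0.0.4 (expiry=38+2=40). clock=38
Op 13: insert b.com -> 10.0.0.4 (expiry=38+3=41). clock=38
Op 14: insert b.com -> 10.0.0.1 (expiry=38+1=39). clock=38
Op 15: insert a.com -> 10.0.0.3 (expiry=38+2=40). clock=38
Op 16: tick 7 -> clock=45. purged={a.com,b.com}
Op 17: insert a.com -> 10.0.0.3 (expiry=45+1=46). clock=45
Op 18: insert b.com -> 10.0.0.2 (expiry=45+2=47). clock=45
Op 19: tick 5 -> clock=50. purged={a.com,b.com}
Op 20: tick 3 -> clock=53.
Op 21: insert c.com -> 10.0.0.2 (expiry=53+1=54). clock=53
Op 22: insert b.com -> 10.0.0.1 (expiry=53+1=54). clock=53
Op 23: tick 6 -> clock=59. purged={b.com,c.com}
Op 24: tick 7 -> clock=66.
Op 25: insert a.com -> 10.0.0.4 (expiry=66+1=67). clock=66
Op 26: tick 4 -> clock=70. purged={a.com}
Op 27: insert b.com -> 10.0.0.3 (expiry=70+1=71). clock=70
Op 28: tick 7 -> clock=77. purged={b.com}
Op 29: tick 3 -> clock=80.
Op 30: insert a.com -> 10.0.0.3 (expiry=80+1=81). clock=80
lookup b.com: not in cache (expired or never inserted)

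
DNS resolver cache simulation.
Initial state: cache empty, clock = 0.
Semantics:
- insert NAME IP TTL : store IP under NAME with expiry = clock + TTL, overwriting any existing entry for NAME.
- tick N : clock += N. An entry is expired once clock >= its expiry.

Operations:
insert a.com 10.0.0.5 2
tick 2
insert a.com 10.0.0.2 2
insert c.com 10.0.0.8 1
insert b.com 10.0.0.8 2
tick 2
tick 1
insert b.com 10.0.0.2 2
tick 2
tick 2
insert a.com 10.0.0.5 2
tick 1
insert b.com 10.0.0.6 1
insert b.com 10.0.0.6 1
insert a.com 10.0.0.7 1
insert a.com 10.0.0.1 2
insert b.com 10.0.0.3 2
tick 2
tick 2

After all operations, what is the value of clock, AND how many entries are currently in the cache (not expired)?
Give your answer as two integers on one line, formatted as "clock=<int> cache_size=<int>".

Answer: clock=14 cache_size=0

Derivation:
Op 1: insert a.com -> 10.0.0.5 (expiry=0+2=2). clock=0
Op 2: tick 2 -> clock=2. purged={a.com}
Op 3: insert a.com -> 10.0.0.2 (expiry=2+2=4). clock=2
Op 4: insert c.com -> 10.0.0.8 (expiry=2+1=3). clock=2
Op 5: insert b.com -> 10.0.0.8 (expiry=2+2=4). clock=2
Op 6: tick 2 -> clock=4. purged={a.com,b.com,c.com}
Op 7: tick 1 -> clock=5.
Op 8: insert b.com -> 10.0.0.2 (expiry=5+2=7). clock=5
Op 9: tick 2 -> clock=7. purged={b.com}
Op 10: tick 2 -> clock=9.
Op 11: insert a.com -> 10.0.0.5 (expiry=9+2=11). clock=9
Op 12: tick 1 -> clock=10.
Op 13: insert b.com -> 10.0.0.6 (expiry=10+1=11). clock=10
Op 14: insert b.com -> 10.0.0.6 (expiry=10+1=11). clock=10
Op 15: insert a.com -> 10.0.0.7 (expiry=10+1=11). clock=10
Op 16: insert a.com -> 10.0.0.1 (expiry=10+2=12). clock=10
Op 17: insert b.com -> 10.0.0.3 (expiry=10+2=12). clock=10
Op 18: tick 2 -> clock=12. purged={a.com,b.com}
Op 19: tick 2 -> clock=14.
Final clock = 14
Final cache (unexpired): {} -> size=0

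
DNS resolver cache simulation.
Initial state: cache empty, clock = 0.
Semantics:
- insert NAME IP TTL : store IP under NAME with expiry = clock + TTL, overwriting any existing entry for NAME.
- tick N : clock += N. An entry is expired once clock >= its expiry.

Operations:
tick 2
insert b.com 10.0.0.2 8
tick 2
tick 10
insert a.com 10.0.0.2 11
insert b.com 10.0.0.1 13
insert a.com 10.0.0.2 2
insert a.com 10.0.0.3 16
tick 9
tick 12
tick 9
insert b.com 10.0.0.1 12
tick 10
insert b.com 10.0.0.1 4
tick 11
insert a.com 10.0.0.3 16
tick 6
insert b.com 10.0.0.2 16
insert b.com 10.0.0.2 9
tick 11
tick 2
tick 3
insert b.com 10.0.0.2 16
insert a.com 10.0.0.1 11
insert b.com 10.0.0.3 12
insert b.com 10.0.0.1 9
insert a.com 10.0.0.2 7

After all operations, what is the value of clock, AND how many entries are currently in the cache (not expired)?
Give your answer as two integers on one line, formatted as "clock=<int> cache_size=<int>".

Answer: clock=87 cache_size=2

Derivation:
Op 1: tick 2 -> clock=2.
Op 2: insert b.com -> 10.0.0.2 (expiry=2+8=10). clock=2
Op 3: tick 2 -> clock=4.
Op 4: tick 10 -> clock=14. purged={b.com}
Op 5: insert a.com -> 10.0.0.2 (expiry=14+11=25). clock=14
Op 6: insert b.com -> 10.0.0.1 (expiry=14+13=27). clock=14
Op 7: insert a.com -> 10.0.0.2 (expiry=14+2=16). clock=14
Op 8: insert a.com -> 10.0.0.3 (expiry=14+16=30). clock=14
Op 9: tick 9 -> clock=23.
Op 10: tick 12 -> clock=35. purged={a.com,b.com}
Op 11: tick 9 -> clock=44.
Op 12: insert b.com -> 10.0.0.1 (expiry=44+12=56). clock=44
Op 13: tick 10 -> clock=54.
Op 14: insert b.com -> 10.0.0.1 (expiry=54+4=58). clock=54
Op 15: tick 11 -> clock=65. purged={b.com}
Op 16: insert a.com -> 10.0.0.3 (expiry=65+16=81). clock=65
Op 17: tick 6 -> clock=71.
Op 18: insert b.com -> 10.0.0.2 (expiry=71+16=87). clock=71
Op 19: insert b.com -> 10.0.0.2 (expiry=71+9=80). clock=71
Op 20: tick 11 -> clock=82. purged={a.com,b.com}
Op 21: tick 2 -> clock=84.
Op 22: tick 3 -> clock=87.
Op 23: insert b.com -> 10.0.0.2 (expiry=87+16=103). clock=87
Op 24: insert a.com -> 10.0.0.1 (expiry=87+11=98). clock=87
Op 25: insert b.com -> 10.0.0.3 (expiry=87+12=99). clock=87
Op 26: insert b.com -> 10.0.0.1 (expiry=87+9=96). clock=87
Op 27: insert a.com -> 10.0.0.2 (expiry=87+7=94). clock=87
Final clock = 87
Final cache (unexpired): {a.com,b.com} -> size=2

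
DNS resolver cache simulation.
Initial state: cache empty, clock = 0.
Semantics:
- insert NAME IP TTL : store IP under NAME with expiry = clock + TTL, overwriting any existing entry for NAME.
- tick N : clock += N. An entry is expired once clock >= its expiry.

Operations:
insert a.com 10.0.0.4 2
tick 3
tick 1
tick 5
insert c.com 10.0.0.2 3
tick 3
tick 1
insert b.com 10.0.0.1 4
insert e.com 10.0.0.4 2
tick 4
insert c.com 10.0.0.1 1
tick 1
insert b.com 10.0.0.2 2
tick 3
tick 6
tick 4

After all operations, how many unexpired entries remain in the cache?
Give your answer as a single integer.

Answer: 0

Derivation:
Op 1: insert a.com -> 10.0.0.4 (expiry=0+2=2). clock=0
Op 2: tick 3 -> clock=3. purged={a.com}
Op 3: tick 1 -> clock=4.
Op 4: tick 5 -> clock=9.
Op 5: insert c.com -> 10.0.0.2 (expiry=9+3=12). clock=9
Op 6: tick 3 -> clock=12. purged={c.com}
Op 7: tick 1 -> clock=13.
Op 8: insert b.com -> 10.0.0.1 (expiry=13+4=17). clock=13
Op 9: insert e.com -> 10.0.0.4 (expiry=13+2=15). clock=13
Op 10: tick 4 -> clock=17. purged={b.com,e.com}
Op 11: insert c.com -> 10.0.0.1 (expiry=17+1=18). clock=17
Op 12: tick 1 -> clock=18. purged={c.com}
Op 13: insert b.com -> 10.0.0.2 (expiry=18+2=20). clock=18
Op 14: tick 3 -> clock=21. purged={b.com}
Op 15: tick 6 -> clock=27.
Op 16: tick 4 -> clock=31.
Final cache (unexpired): {} -> size=0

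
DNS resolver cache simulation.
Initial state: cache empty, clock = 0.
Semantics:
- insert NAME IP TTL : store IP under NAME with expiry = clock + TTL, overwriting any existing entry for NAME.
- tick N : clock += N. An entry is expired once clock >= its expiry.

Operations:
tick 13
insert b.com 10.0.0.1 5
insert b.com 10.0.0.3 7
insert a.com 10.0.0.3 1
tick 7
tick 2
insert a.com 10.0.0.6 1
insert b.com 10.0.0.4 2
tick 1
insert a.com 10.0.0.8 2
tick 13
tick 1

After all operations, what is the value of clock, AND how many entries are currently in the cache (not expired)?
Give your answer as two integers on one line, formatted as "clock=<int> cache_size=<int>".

Answer: clock=37 cache_size=0

Derivation:
Op 1: tick 13 -> clock=13.
Op 2: insert b.com -> 10.0.0.1 (expiry=13+5=18). clock=13
Op 3: insert b.com -> 10.0.0.3 (expiry=13+7=20). clock=13
Op 4: insert a.com -> 10.0.0.3 (expiry=13+1=14). clock=13
Op 5: tick 7 -> clock=20. purged={a.com,b.com}
Op 6: tick 2 -> clock=22.
Op 7: insert a.com -> 10.0.0.6 (expiry=22+1=23). clock=22
Op 8: insert b.com -> 10.0.0.4 (expiry=22+2=24). clock=22
Op 9: tick 1 -> clock=23. purged={a.com}
Op 10: insert a.com -> 10.0.0.8 (expiry=23+2=25). clock=23
Op 11: tick 13 -> clock=36. purged={a.com,b.com}
Op 12: tick 1 -> clock=37.
Final clock = 37
Final cache (unexpired): {} -> size=0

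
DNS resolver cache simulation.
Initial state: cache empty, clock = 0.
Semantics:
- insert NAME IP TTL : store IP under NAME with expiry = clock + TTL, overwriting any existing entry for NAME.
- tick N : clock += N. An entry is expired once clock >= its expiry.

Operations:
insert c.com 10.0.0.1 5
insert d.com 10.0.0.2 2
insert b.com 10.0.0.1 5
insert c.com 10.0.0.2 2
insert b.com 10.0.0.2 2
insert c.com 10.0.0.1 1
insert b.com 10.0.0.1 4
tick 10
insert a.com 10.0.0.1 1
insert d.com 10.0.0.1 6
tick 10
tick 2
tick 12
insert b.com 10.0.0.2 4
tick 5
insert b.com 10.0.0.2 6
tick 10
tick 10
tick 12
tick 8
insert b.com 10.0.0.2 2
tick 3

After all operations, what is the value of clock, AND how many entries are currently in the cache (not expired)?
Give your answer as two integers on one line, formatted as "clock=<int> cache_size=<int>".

Op 1: insert c.com -> 10.0.0.1 (expiry=0+5=5). clock=0
Op 2: insert d.com -> 10.0.0.2 (expiry=0+2=2). clock=0
Op 3: insert b.com -> 10.0.0.1 (expiry=0+5=5). clock=0
Op 4: insert c.com -> 10.0.0.2 (expiry=0+2=2). clock=0
Op 5: insert b.com -> 10.0.0.2 (expiry=0+2=2). clock=0
Op 6: insert c.com -> 10.0.0.1 (expiry=0+1=1). clock=0
Op 7: insert b.com -> 10.0.0.1 (expiry=0+4=4). clock=0
Op 8: tick 10 -> clock=10. purged={b.com,c.com,d.com}
Op 9: insert a.com -> 10.0.0.1 (expiry=10+1=11). clock=10
Op 10: insert d.com -> 10.0.0.1 (expiry=10+6=16). clock=10
Op 11: tick 10 -> clock=20. purged={a.com,d.com}
Op 12: tick 2 -> clock=22.
Op 13: tick 12 -> clock=34.
Op 14: insert b.com -> 10.0.0.2 (expiry=34+4=38). clock=34
Op 15: tick 5 -> clock=39. purged={b.com}
Op 16: insert b.com -> 10.0.0.2 (expiry=39+6=45). clock=39
Op 17: tick 10 -> clock=49. purged={b.com}
Op 18: tick 10 -> clock=59.
Op 19: tick 12 -> clock=71.
Op 20: tick 8 -> clock=79.
Op 21: insert b.com -> 10.0.0.2 (expiry=79+2=81). clock=79
Op 22: tick 3 -> clock=82. purged={b.com}
Final clock = 82
Final cache (unexpired): {} -> size=0

Answer: clock=82 cache_size=0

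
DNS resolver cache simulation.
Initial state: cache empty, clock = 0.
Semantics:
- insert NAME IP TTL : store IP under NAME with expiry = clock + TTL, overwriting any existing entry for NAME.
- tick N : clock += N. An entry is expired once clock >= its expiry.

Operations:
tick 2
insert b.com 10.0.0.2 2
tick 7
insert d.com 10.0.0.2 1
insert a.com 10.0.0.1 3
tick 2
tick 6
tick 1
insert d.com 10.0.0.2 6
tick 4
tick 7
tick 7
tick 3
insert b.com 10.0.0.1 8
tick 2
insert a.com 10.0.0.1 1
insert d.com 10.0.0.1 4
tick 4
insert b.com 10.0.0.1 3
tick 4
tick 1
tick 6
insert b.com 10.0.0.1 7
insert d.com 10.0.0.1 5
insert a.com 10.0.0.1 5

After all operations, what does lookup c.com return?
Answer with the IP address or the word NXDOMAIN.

Op 1: tick 2 -> clock=2.
Op 2: insert b.com -> 10.0.0.2 (expiry=2+2=4). clock=2
Op 3: tick 7 -> clock=9. purged={b.com}
Op 4: insert d.com -> 10.0.0.2 (expiry=9+1=10). clock=9
Op 5: insert a.com -> 10.0.0.1 (expiry=9+3=12). clock=9
Op 6: tick 2 -> clock=11. purged={d.com}
Op 7: tick 6 -> clock=17. purged={a.com}
Op 8: tick 1 -> clock=18.
Op 9: insert d.com -> 10.0.0.2 (expiry=18+6=24). clock=18
Op 10: tick 4 -> clock=22.
Op 11: tick 7 -> clock=29. purged={d.com}
Op 12: tick 7 -> clock=36.
Op 13: tick 3 -> clock=39.
Op 14: insert b.com -> 10.0.0.1 (expiry=39+8=47). clock=39
Op 15: tick 2 -> clock=41.
Op 16: insert a.com -> 10.0.0.1 (expiry=41+1=42). clock=41
Op 17: insert d.com -> 10.0.0.1 (expiry=41+4=45). clock=41
Op 18: tick 4 -> clock=45. purged={a.com,d.com}
Op 19: insert b.com -> 10.0.0.1 (expiry=45+3=48). clock=45
Op 20: tick 4 -> clock=49. purged={b.com}
Op 21: tick 1 -> clock=50.
Op 22: tick 6 -> clock=56.
Op 23: insert b.com -> 10.0.0.1 (expiry=56+7=63). clock=56
Op 24: insert d.com -> 10.0.0.1 (expiry=56+5=61). clock=56
Op 25: insert a.com -> 10.0.0.1 (expiry=56+5=61). clock=56
lookup c.com: not in cache (expired or never inserted)

Answer: NXDOMAIN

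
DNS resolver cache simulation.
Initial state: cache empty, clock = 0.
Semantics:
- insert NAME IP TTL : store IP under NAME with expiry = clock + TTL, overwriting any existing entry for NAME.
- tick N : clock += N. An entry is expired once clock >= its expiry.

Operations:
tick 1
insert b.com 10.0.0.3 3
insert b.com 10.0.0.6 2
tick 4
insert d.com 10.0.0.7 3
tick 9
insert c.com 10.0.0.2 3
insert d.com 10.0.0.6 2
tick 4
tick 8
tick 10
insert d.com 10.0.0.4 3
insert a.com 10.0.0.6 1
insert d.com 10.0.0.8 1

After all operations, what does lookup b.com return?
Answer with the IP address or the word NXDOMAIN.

Op 1: tick 1 -> clock=1.
Op 2: insert b.com -> 10.0.0.3 (expiry=1+3=4). clock=1
Op 3: insert b.com -> 10.0.0.6 (expiry=1+2=3). clock=1
Op 4: tick 4 -> clock=5. purged={b.com}
Op 5: insert d.com -> 10.0.0.7 (expiry=5+3=8). clock=5
Op 6: tick 9 -> clock=14. purged={d.com}
Op 7: insert c.com -> 10.0.0.2 (expiry=14+3=17). clock=14
Op 8: insert d.com -> 10.0.0.6 (expiry=14+2=16). clock=14
Op 9: tick 4 -> clock=18. purged={c.com,d.com}
Op 10: tick 8 -> clock=26.
Op 11: tick 10 -> clock=36.
Op 12: insert d.com -> 10.0.0.4 (expiry=36+3=39). clock=36
Op 13: insert a.com -> 10.0.0.6 (expiry=36+1=37). clock=36
Op 14: insert d.com -> 10.0.0.8 (expiry=36+1=37). clock=36
lookup b.com: not in cache (expired or never inserted)

Answer: NXDOMAIN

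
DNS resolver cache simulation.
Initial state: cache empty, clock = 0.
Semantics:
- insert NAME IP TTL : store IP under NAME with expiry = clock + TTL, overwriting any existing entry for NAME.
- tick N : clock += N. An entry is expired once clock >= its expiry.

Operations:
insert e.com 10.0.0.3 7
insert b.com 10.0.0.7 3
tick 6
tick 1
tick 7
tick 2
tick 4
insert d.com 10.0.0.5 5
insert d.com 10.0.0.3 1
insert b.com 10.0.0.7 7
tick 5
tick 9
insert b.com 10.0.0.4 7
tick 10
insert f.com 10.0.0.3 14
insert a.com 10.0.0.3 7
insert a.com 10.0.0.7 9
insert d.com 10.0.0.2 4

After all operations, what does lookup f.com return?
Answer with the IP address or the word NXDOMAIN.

Answer: 10.0.0.3

Derivation:
Op 1: insert e.com -> 10.0.0.3 (expiry=0+7=7). clock=0
Op 2: insert b.com -> 10.0.0.7 (expiry=0+3=3). clock=0
Op 3: tick 6 -> clock=6. purged={b.com}
Op 4: tick 1 -> clock=7. purged={e.com}
Op 5: tick 7 -> clock=14.
Op 6: tick 2 -> clock=16.
Op 7: tick 4 -> clock=20.
Op 8: insert d.com -> 10.0.0.5 (expiry=20+5=25). clock=20
Op 9: insert d.com -> 10.0.0.3 (expiry=20+1=21). clock=20
Op 10: insert b.com -> 10.0.0.7 (expiry=20+7=27). clock=20
Op 11: tick 5 -> clock=25. purged={d.com}
Op 12: tick 9 -> clock=34. purged={b.com}
Op 13: insert b.com -> 10.0.0.4 (expiry=34+7=41). clock=34
Op 14: tick 10 -> clock=44. purged={b.com}
Op 15: insert f.com -> 10.0.0.3 (expiry=44+14=58). clock=44
Op 16: insert a.com -> 10.0.0.3 (expiry=44+7=51). clock=44
Op 17: insert a.com -> 10.0.0.7 (expiry=44+9=53). clock=44
Op 18: insert d.com -> 10.0.0.2 (expiry=44+4=48). clock=44
lookup f.com: present, ip=10.0.0.3 expiry=58 > clock=44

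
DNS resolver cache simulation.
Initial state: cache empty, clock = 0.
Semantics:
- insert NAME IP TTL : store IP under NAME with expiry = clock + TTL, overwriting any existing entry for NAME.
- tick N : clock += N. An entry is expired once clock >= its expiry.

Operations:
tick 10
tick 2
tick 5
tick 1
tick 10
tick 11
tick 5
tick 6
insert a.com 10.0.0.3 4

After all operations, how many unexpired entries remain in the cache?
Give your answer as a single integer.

Op 1: tick 10 -> clock=10.
Op 2: tick 2 -> clock=12.
Op 3: tick 5 -> clock=17.
Op 4: tick 1 -> clock=18.
Op 5: tick 10 -> clock=28.
Op 6: tick 11 -> clock=39.
Op 7: tick 5 -> clock=44.
Op 8: tick 6 -> clock=50.
Op 9: insert a.com -> 10.0.0.3 (expiry=50+4=54). clock=50
Final cache (unexpired): {a.com} -> size=1

Answer: 1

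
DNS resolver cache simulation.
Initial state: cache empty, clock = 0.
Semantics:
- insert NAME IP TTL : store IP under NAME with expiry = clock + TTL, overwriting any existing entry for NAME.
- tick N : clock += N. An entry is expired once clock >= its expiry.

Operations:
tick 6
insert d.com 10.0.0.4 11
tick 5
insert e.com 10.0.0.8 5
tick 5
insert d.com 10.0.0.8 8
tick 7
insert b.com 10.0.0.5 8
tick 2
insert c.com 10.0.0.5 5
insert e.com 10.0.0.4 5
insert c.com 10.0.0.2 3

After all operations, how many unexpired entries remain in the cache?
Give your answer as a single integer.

Answer: 3

Derivation:
Op 1: tick 6 -> clock=6.
Op 2: insert d.com -> 10.0.0.4 (expiry=6+11=17). clock=6
Op 3: tick 5 -> clock=11.
Op 4: insert e.com -> 10.0.0.8 (expiry=11+5=16). clock=11
Op 5: tick 5 -> clock=16. purged={e.com}
Op 6: insert d.com -> 10.0.0.8 (expiry=16+8=24). clock=16
Op 7: tick 7 -> clock=23.
Op 8: insert b.com -> 10.0.0.5 (expiry=23+8=31). clock=23
Op 9: tick 2 -> clock=25. purged={d.com}
Op 10: insert c.com -> 10.0.0.5 (expiry=25+5=30). clock=25
Op 11: insert e.com -> 10.0.0.4 (expiry=25+5=30). clock=25
Op 12: insert c.com -> 10.0.0.2 (expiry=25+3=28). clock=25
Final cache (unexpired): {b.com,c.com,e.com} -> size=3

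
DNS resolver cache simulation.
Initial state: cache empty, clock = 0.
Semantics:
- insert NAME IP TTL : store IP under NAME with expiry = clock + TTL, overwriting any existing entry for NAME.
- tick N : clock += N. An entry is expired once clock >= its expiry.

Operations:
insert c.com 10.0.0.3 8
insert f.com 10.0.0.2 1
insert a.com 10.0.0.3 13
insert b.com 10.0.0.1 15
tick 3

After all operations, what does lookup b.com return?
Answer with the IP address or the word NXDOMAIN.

Op 1: insert c.com -> 10.0.0.3 (expiry=0+8=8). clock=0
Op 2: insert f.com -> 10.0.0.2 (expiry=0+1=1). clock=0
Op 3: insert a.com -> 10.0.0.3 (expiry=0+13=13). clock=0
Op 4: insert b.com -> 10.0.0.1 (expiry=0+15=15). clock=0
Op 5: tick 3 -> clock=3. purged={f.com}
lookup b.com: present, ip=10.0.0.1 expiry=15 > clock=3

Answer: 10.0.0.1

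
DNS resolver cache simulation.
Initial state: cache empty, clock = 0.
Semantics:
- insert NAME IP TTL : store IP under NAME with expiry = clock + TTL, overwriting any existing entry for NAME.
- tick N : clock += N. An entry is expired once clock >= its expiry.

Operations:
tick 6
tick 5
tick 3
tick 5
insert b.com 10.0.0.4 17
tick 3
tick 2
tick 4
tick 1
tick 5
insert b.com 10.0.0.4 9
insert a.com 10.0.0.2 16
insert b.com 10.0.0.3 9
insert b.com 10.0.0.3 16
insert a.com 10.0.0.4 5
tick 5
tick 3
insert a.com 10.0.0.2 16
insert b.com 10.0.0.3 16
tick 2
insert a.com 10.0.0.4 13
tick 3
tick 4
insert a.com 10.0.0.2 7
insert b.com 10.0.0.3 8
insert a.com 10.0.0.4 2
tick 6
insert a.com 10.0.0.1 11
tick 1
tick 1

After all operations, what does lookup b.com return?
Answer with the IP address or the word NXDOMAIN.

Op 1: tick 6 -> clock=6.
Op 2: tick 5 -> clock=11.
Op 3: tick 3 -> clock=14.
Op 4: tick 5 -> clock=19.
Op 5: insert b.com -> 10.0.0.4 (expiry=19+17=36). clock=19
Op 6: tick 3 -> clock=22.
Op 7: tick 2 -> clock=24.
Op 8: tick 4 -> clock=28.
Op 9: tick 1 -> clock=29.
Op 10: tick 5 -> clock=34.
Op 11: insert b.com -> 10.0.0.4 (expiry=34+9=43). clock=34
Op 12: insert a.com -> 10.0.0.2 (expiry=34+16=50). clock=34
Op 13: insert b.com -> 10.0.0.3 (expiry=34+9=43). clock=34
Op 14: insert b.com -> 10.0.0.3 (expiry=34+16=50). clock=34
Op 15: insert a.com -> 10.0.0.4 (expiry=34+5=39). clock=34
Op 16: tick 5 -> clock=39. purged={a.com}
Op 17: tick 3 -> clock=42.
Op 18: insert a.com -> 10.0.0.2 (expiry=42+16=58). clock=42
Op 19: insert b.com -> 10.0.0.3 (expiry=42+16=58). clock=42
Op 20: tick 2 -> clock=44.
Op 21: insert a.com -> 10.0.0.4 (expiry=44+13=57). clock=44
Op 22: tick 3 -> clock=47.
Op 23: tick 4 -> clock=51.
Op 24: insert a.com -> 10.0.0.2 (expiry=51+7=58). clock=51
Op 25: insert b.com -> 10.0.0.3 (expiry=51+8=59). clock=51
Op 26: insert a.com -> 10.0.0.4 (expiry=51+2=53). clock=51
Op 27: tick 6 -> clock=57. purged={a.com}
Op 28: insert a.com -> 10.0.0.1 (expiry=57+11=68). clock=57
Op 29: tick 1 -> clock=58.
Op 30: tick 1 -> clock=59. purged={b.com}
lookup b.com: not in cache (expired or never inserted)

Answer: NXDOMAIN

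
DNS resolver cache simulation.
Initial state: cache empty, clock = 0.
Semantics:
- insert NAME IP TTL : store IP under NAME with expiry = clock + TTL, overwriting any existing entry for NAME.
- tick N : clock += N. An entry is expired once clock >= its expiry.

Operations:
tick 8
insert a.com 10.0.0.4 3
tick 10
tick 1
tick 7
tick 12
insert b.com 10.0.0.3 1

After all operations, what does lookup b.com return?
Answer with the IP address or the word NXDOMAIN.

Op 1: tick 8 -> clock=8.
Op 2: insert a.com -> 10.0.0.4 (expiry=8+3=11). clock=8
Op 3: tick 10 -> clock=18. purged={a.com}
Op 4: tick 1 -> clock=19.
Op 5: tick 7 -> clock=26.
Op 6: tick 12 -> clock=38.
Op 7: insert b.com -> 10.0.0.3 (expiry=38+1=39). clock=38
lookup b.com: present, ip=10.0.0.3 expiry=39 > clock=38

Answer: 10.0.0.3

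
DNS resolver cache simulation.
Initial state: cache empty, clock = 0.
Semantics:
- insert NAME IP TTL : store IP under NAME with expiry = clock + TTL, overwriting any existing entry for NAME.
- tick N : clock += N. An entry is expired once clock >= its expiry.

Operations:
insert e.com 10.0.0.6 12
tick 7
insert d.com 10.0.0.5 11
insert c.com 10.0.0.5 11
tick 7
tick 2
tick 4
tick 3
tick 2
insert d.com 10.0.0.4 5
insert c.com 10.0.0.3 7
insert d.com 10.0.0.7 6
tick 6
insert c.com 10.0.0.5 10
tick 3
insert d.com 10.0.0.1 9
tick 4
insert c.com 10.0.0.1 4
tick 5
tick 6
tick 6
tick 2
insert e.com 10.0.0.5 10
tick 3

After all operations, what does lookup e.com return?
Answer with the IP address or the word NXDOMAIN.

Answer: 10.0.0.5

Derivation:
Op 1: insert e.com -> 10.0.0.6 (expiry=0+12=12). clock=0
Op 2: tick 7 -> clock=7.
Op 3: insert d.com -> 10.0.0.5 (expiry=7+11=18). clock=7
Op 4: insert c.com -> 10.0.0.5 (expiry=7+11=18). clock=7
Op 5: tick 7 -> clock=14. purged={e.com}
Op 6: tick 2 -> clock=16.
Op 7: tick 4 -> clock=20. purged={c.com,d.com}
Op 8: tick 3 -> clock=23.
Op 9: tick 2 -> clock=25.
Op 10: insert d.com -> 10.0.0.4 (expiry=25+5=30). clock=25
Op 11: insert c.com -> 10.0.0.3 (expiry=25+7=32). clock=25
Op 12: insert d.com -> 10.0.0.7 (expiry=25+6=31). clock=25
Op 13: tick 6 -> clock=31. purged={d.com}
Op 14: insert c.com -> 10.0.0.5 (expiry=31+10=41). clock=31
Op 15: tick 3 -> clock=34.
Op 16: insert d.com -> 10.0.0.1 (expiry=34+9=43). clock=34
Op 17: tick 4 -> clock=38.
Op 18: insert c.com -> 10.0.0.1 (expiry=38+4=42). clock=38
Op 19: tick 5 -> clock=43. purged={c.com,d.com}
Op 20: tick 6 -> clock=49.
Op 21: tick 6 -> clock=55.
Op 22: tick 2 -> clock=57.
Op 23: insert e.com -> 10.0.0.5 (expiry=57+10=67). clock=57
Op 24: tick 3 -> clock=60.
lookup e.com: present, ip=10.0.0.5 expiry=67 > clock=60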